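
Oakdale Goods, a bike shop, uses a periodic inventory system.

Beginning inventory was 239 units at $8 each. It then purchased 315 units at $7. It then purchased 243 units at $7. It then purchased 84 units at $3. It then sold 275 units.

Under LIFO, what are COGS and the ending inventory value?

COGS = $1,589; ending inventory = $4,481

Sale 1 (275) [LIFO — newest first]: 84 @ $3 + 191 @ $7 = $1,589
Ending inventory: 239 @ $8 + 315 @ $7 + 52 @ $7 = $4,481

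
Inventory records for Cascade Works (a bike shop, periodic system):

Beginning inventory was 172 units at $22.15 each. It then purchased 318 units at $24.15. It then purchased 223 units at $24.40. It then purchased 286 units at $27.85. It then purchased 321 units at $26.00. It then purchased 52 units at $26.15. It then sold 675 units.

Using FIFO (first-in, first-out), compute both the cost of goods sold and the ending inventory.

COGS = $16,003.50; ending inventory = $18,598.10

Sale 1 (675) [FIFO — oldest first]: 172 @ $22.15 + 318 @ $24.15 + 185 @ $24.40 = $16,003.50
Ending inventory: 38 @ $24.40 + 286 @ $27.85 + 321 @ $26.00 + 52 @ $26.15 = $18,598.10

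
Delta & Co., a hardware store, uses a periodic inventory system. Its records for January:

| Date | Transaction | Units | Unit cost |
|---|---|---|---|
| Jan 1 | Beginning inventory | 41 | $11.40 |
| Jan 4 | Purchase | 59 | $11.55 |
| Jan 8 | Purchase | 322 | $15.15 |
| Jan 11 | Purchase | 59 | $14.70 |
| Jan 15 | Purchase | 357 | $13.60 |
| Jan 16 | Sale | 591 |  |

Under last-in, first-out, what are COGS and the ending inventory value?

Jan 16, 591 sold [LIFO — newest first]: 357 @ $13.60 + 59 @ $14.70 + 175 @ $15.15 = $8,373.75
Ending inventory: 41 @ $11.40 + 59 @ $11.55 + 147 @ $15.15 = $3,375.90

COGS = $8,373.75; ending inventory = $3,375.90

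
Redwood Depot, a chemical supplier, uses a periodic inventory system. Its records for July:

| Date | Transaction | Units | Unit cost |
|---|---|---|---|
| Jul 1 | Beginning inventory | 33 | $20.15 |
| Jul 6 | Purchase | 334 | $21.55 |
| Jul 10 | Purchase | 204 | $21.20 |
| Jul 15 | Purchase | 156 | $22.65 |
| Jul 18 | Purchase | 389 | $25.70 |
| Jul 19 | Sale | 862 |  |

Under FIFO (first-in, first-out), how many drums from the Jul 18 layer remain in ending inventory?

254

Jul 19, 862 sold [FIFO — oldest first]: 33 @ $20.15 + 334 @ $21.55 + 204 @ $21.20 + 156 @ $22.65 + 135 @ $25.70 = $19,190.35
Ending inventory: 254 @ $25.70 = $6,527.80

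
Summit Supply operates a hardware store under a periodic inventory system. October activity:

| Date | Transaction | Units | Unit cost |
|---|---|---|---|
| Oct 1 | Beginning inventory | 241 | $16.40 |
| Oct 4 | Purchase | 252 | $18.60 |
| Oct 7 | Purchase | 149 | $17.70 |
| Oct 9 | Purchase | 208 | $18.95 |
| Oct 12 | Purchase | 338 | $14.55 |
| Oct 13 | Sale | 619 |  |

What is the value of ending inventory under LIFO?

Ending inventory = $9,984.80

Oct 13, 619 sold [LIFO — newest first]: 338 @ $14.55 + 208 @ $18.95 + 73 @ $17.70 = $10,151.60
Ending inventory: 241 @ $16.40 + 252 @ $18.60 + 76 @ $17.70 = $9,984.80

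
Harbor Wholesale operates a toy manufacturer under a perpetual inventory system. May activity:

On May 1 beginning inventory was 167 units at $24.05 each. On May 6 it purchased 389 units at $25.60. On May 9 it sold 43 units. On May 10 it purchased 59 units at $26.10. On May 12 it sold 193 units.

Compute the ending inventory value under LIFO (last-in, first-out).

Ending inventory = $9,443.55

May 9, 43 sold [LIFO — newest first]: 43 @ $25.60 = $1,100.80
May 12, 193 sold [LIFO — newest first]: 59 @ $26.10 + 134 @ $25.60 = $4,970.30
Total COGS = $1,100.80 + $4,970.30 = $6,071.10
Ending inventory: 167 @ $24.05 + 212 @ $25.60 = $9,443.55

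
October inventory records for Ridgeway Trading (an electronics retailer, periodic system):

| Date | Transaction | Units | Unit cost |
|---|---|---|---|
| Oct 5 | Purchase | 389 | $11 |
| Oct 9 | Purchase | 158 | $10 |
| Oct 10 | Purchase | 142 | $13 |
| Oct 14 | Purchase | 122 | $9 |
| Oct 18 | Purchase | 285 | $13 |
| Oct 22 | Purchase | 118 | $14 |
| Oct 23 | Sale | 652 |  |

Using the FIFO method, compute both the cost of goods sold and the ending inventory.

Oct 23, 652 sold [FIFO — oldest first]: 389 @ $11 + 158 @ $10 + 105 @ $13 = $7,224
Ending inventory: 37 @ $13 + 122 @ $9 + 285 @ $13 + 118 @ $14 = $6,936

COGS = $7,224; ending inventory = $6,936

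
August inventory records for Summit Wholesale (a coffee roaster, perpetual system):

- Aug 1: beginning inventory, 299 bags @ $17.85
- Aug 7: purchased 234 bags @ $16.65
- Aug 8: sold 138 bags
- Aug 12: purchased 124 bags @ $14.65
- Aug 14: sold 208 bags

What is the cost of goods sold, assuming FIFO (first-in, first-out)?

Aug 8, 138 sold [FIFO — oldest first]: 138 @ $17.85 = $2,463.30
Aug 14, 208 sold [FIFO — oldest first]: 161 @ $17.85 + 47 @ $16.65 = $3,656.40
Total COGS = $2,463.30 + $3,656.40 = $6,119.70
Ending inventory: 187 @ $16.65 + 124 @ $14.65 = $4,930.15

COGS = $6,119.70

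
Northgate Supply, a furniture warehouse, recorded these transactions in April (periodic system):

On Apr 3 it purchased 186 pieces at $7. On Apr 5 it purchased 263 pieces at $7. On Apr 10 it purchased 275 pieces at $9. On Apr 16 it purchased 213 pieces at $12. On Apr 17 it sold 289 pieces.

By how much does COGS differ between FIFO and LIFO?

FIFO COGS: 186 @ $7 + 103 @ $7 = $2,023
LIFO COGS: 213 @ $12 + 76 @ $9 = $3,240
Difference = |$2,023 − $3,240| = $1,217

$1,217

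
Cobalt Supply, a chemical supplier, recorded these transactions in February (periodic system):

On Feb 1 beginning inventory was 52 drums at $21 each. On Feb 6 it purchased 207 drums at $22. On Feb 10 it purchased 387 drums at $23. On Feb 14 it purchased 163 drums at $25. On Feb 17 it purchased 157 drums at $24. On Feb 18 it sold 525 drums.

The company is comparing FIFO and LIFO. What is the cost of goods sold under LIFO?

FIFO COGS: 52 @ $21 + 207 @ $22 + 266 @ $23 = $11,764
LIFO COGS: 157 @ $24 + 163 @ $25 + 205 @ $23 = $12,558

COGS = $12,558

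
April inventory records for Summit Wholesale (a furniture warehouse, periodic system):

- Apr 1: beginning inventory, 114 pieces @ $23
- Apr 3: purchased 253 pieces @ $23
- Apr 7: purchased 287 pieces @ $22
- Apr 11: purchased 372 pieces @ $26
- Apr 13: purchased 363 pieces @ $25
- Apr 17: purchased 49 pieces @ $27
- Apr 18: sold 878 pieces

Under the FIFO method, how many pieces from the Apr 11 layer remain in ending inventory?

148

Apr 18, 878 sold [FIFO — oldest first]: 114 @ $23 + 253 @ $23 + 287 @ $22 + 224 @ $26 = $20,579
Ending inventory: 148 @ $26 + 363 @ $25 + 49 @ $27 = $14,246
Check: goods available $34,825 = COGS $20,579 + ending $14,246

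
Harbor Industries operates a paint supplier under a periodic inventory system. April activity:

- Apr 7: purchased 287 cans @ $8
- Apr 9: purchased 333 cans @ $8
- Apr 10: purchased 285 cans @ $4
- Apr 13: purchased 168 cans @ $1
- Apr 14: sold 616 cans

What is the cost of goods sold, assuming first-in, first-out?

Apr 14, 616 sold [FIFO — oldest first]: 287 @ $8 + 329 @ $8 = $4,928
Ending inventory: 4 @ $8 + 285 @ $4 + 168 @ $1 = $1,340

COGS = $4,928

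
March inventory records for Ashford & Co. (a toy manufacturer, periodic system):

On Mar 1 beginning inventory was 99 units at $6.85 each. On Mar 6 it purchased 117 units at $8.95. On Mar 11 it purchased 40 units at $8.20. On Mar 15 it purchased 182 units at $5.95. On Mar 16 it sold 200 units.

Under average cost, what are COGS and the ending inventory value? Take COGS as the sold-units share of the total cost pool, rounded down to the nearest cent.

Mar 16, sell 200: 200/438 × $3,136.20 → $1,432.05
Ending inventory (cost pool remaining) = $1,704.15
Check: goods available $3,136.20 = COGS $1,432.05 + ending $1,704.15

COGS = $1,432.05; ending inventory = $1,704.15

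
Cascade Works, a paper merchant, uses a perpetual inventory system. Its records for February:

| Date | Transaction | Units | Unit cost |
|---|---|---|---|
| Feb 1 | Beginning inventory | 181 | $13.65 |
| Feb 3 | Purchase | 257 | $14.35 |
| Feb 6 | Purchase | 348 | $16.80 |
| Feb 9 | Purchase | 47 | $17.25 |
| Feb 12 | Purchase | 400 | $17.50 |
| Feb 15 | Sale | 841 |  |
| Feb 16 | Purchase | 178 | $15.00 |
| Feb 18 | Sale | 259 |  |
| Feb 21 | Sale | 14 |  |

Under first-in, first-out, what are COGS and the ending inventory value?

COGS = $17,733.25; ending inventory = $4,752.50

Feb 15, 841 sold [FIFO — oldest first]: 181 @ $13.65 + 257 @ $14.35 + 348 @ $16.80 + 47 @ $17.25 + 8 @ $17.50 = $12,955.75
Feb 18, 259 sold [FIFO — oldest first]: 259 @ $17.50 = $4,532.50
Feb 21, 14 sold [FIFO — oldest first]: 14 @ $17.50 = $245.00
Total COGS = $12,955.75 + $4,532.50 + $245.00 = $17,733.25
Ending inventory: 119 @ $17.50 + 178 @ $15.00 = $4,752.50
Check: goods available $22,485.75 = COGS $17,733.25 + ending $4,752.50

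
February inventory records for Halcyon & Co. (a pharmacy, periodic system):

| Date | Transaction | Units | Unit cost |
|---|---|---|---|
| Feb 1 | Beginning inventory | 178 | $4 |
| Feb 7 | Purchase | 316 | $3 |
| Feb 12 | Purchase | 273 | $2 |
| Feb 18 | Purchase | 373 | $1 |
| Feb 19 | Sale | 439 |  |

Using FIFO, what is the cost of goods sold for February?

Feb 19, 439 sold [FIFO — oldest first]: 178 @ $4 + 261 @ $3 = $1,495
Ending inventory: 55 @ $3 + 273 @ $2 + 373 @ $1 = $1,084
Check: goods available $2,579 = COGS $1,495 + ending $1,084

COGS = $1,495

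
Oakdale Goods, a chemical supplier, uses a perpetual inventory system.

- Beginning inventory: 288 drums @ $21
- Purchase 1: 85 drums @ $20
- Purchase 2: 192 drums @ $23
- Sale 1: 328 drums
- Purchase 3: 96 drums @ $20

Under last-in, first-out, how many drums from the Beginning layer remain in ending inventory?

Sale 1 (328) [LIFO — newest first]: 192 @ $23 + 85 @ $20 + 51 @ $21 = $7,187
Ending inventory: 237 @ $21 + 96 @ $20 = $6,897

237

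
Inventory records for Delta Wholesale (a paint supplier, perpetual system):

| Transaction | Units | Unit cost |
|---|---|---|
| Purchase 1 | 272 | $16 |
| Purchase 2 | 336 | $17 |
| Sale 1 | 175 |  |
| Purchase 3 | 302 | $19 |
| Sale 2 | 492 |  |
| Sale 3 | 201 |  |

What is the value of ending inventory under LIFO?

Ending inventory = $672

Sale 1 (175) [LIFO — newest first]: 175 @ $17 = $2,975
Sale 2 (492) [LIFO — newest first]: 302 @ $19 + 161 @ $17 + 29 @ $16 = $8,939
Sale 3 (201) [LIFO — newest first]: 201 @ $16 = $3,216
Total COGS = $2,975 + $8,939 + $3,216 = $15,130
Ending inventory: 42 @ $16 = $672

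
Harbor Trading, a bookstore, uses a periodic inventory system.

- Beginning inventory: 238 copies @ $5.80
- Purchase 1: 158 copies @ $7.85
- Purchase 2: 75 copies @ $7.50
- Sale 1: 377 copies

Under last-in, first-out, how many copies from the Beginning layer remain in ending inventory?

94

Sale 1 (377) [LIFO — newest first]: 75 @ $7.50 + 158 @ $7.85 + 144 @ $5.80 = $2,638.00
Ending inventory: 94 @ $5.80 = $545.20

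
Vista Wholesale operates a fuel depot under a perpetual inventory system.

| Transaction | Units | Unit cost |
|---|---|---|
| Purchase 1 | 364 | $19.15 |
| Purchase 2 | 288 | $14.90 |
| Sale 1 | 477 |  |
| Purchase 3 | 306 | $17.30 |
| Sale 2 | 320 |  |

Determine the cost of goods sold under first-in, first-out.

COGS = $13,770.30

Sale 1 (477) [FIFO — oldest first]: 364 @ $19.15 + 113 @ $14.90 = $8,654.30
Sale 2 (320) [FIFO — oldest first]: 175 @ $14.90 + 145 @ $17.30 = $5,116.00
Total COGS = $8,654.30 + $5,116.00 = $13,770.30
Ending inventory: 161 @ $17.30 = $2,785.30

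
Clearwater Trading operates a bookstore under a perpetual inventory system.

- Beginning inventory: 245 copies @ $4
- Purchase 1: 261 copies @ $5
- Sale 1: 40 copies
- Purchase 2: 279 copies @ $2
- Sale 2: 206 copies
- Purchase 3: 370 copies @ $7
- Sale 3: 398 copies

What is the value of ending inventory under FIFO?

Ending inventory = $2,872

Sale 1 (40) [FIFO — oldest first]: 40 @ $4 = $160
Sale 2 (206) [FIFO — oldest first]: 205 @ $4 + 1 @ $5 = $825
Sale 3 (398) [FIFO — oldest first]: 260 @ $5 + 138 @ $2 = $1,576
Total COGS = $160 + $825 + $1,576 = $2,561
Ending inventory: 141 @ $2 + 370 @ $7 = $2,872
Check: goods available $5,433 = COGS $2,561 + ending $2,872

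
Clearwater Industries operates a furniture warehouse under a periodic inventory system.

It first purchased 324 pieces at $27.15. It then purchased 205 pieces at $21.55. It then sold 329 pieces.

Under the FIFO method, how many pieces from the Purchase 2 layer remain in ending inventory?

Sale 1 (329) [FIFO — oldest first]: 324 @ $27.15 + 5 @ $21.55 = $8,904.35
Ending inventory: 200 @ $21.55 = $4,310.00

200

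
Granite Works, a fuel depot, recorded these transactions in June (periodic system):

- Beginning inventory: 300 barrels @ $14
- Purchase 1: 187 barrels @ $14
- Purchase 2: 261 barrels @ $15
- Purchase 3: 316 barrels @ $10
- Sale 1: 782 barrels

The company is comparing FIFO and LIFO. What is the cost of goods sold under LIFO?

FIFO COGS: 300 @ $14 + 187 @ $14 + 261 @ $15 + 34 @ $10 = $11,073
LIFO COGS: 316 @ $10 + 261 @ $15 + 187 @ $14 + 18 @ $14 = $9,945

COGS = $9,945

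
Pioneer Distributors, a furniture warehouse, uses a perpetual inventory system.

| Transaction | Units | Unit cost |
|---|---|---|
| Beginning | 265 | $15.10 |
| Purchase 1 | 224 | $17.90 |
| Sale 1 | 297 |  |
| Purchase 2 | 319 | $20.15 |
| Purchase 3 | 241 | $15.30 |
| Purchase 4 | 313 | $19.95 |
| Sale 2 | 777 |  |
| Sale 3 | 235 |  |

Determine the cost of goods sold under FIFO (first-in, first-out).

Sale 1 (297) [FIFO — oldest first]: 265 @ $15.10 + 32 @ $17.90 = $4,574.30
Sale 2 (777) [FIFO — oldest first]: 192 @ $17.90 + 319 @ $20.15 + 241 @ $15.30 + 25 @ $19.95 = $14,050.70
Sale 3 (235) [FIFO — oldest first]: 235 @ $19.95 = $4,688.25
Total COGS = $4,574.30 + $14,050.70 + $4,688.25 = $23,313.25
Ending inventory: 53 @ $19.95 = $1,057.35
Check: goods available $24,370.60 = COGS $23,313.25 + ending $1,057.35

COGS = $23,313.25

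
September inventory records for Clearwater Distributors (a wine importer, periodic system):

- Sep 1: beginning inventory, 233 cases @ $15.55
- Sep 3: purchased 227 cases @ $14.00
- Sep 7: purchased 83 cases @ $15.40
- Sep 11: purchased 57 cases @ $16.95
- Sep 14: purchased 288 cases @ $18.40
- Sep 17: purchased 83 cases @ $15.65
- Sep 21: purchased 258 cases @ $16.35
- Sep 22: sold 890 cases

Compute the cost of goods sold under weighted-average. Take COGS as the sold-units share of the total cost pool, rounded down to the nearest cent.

Sep 22, sell 890: 890/1229 × $19,861.95 → $14,383.34
Ending inventory (cost pool remaining) = $5,478.61

COGS = $14,383.34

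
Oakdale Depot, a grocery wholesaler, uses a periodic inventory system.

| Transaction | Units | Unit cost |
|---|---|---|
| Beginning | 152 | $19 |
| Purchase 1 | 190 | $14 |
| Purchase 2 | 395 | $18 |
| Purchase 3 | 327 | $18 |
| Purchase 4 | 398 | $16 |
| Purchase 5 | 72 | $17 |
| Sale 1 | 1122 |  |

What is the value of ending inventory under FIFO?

Ending inventory = $6,664

Sale 1 (1122) [FIFO — oldest first]: 152 @ $19 + 190 @ $14 + 395 @ $18 + 327 @ $18 + 58 @ $16 = $19,472
Ending inventory: 340 @ $16 + 72 @ $17 = $6,664
Check: goods available $26,136 = COGS $19,472 + ending $6,664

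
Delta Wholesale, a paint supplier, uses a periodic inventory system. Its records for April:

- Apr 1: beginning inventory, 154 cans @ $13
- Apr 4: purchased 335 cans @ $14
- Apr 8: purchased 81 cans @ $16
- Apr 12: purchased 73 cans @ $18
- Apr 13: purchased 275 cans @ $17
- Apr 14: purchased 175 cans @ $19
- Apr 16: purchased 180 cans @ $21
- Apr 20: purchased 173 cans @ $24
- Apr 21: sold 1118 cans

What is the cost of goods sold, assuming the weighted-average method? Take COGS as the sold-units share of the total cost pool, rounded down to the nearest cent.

Apr 21, sell 1118: 1118/1446 × $25,234.00 → $19,510.10
Ending inventory (cost pool remaining) = $5,723.90

COGS = $19,510.10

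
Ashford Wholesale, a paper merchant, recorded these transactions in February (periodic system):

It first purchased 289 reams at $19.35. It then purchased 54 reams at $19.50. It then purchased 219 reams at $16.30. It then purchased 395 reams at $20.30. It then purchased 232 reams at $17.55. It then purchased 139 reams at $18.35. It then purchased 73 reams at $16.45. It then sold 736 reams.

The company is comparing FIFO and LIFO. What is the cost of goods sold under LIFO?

COGS = $13,750.70

FIFO COGS: 289 @ $19.35 + 54 @ $19.50 + 219 @ $16.30 + 174 @ $20.30 = $13,747.05
LIFO COGS: 73 @ $16.45 + 139 @ $18.35 + 232 @ $17.55 + 292 @ $20.30 = $13,750.70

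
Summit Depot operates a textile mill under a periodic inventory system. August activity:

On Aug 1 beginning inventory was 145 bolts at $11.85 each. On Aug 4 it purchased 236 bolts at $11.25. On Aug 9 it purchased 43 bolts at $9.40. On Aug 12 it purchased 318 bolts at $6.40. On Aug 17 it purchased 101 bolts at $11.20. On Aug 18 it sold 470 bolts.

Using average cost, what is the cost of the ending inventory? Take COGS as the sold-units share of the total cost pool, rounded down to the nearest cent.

Aug 18, sell 470: 470/843 × $7,943.85 → $4,428.95
Ending inventory (cost pool remaining) = $3,514.90

Ending inventory = $3,514.90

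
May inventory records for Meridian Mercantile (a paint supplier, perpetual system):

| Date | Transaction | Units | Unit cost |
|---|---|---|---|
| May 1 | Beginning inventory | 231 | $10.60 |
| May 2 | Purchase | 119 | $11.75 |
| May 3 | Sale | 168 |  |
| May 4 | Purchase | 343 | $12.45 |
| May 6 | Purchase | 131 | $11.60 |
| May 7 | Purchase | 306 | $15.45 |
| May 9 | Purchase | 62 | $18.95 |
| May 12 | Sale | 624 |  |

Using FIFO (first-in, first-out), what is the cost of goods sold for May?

COGS = $9,265.60

May 3, 168 sold [FIFO — oldest first]: 168 @ $10.60 = $1,780.80
May 12, 624 sold [FIFO — oldest first]: 63 @ $10.60 + 119 @ $11.75 + 343 @ $12.45 + 99 @ $11.60 = $7,484.80
Total COGS = $1,780.80 + $7,484.80 = $9,265.60
Ending inventory: 32 @ $11.60 + 306 @ $15.45 + 62 @ $18.95 = $6,273.80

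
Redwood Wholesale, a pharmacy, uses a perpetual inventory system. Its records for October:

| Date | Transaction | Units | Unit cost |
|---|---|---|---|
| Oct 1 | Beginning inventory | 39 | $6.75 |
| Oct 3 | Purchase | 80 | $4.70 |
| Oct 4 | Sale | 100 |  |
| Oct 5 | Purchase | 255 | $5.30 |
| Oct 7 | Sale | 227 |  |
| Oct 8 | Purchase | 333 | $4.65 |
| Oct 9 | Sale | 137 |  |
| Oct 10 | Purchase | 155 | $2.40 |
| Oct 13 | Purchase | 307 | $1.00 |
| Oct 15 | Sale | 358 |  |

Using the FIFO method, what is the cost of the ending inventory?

Ending inventory = $403.00

Oct 4, 100 sold [FIFO — oldest first]: 39 @ $6.75 + 61 @ $4.70 = $549.95
Oct 7, 227 sold [FIFO — oldest first]: 19 @ $4.70 + 208 @ $5.30 = $1,191.70
Oct 9, 137 sold [FIFO — oldest first]: 47 @ $5.30 + 90 @ $4.65 = $667.60
Oct 15, 358 sold [FIFO — oldest first]: 243 @ $4.65 + 115 @ $2.40 = $1,405.95
Total COGS = $549.95 + $1,191.70 + $667.60 + $1,405.95 = $3,815.20
Ending inventory: 40 @ $2.40 + 307 @ $1.00 = $403.00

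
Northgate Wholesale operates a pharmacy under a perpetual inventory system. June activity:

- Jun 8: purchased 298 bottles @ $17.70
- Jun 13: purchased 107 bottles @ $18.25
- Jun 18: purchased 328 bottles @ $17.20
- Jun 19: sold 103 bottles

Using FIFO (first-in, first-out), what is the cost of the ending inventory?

Jun 19, 103 sold [FIFO — oldest first]: 103 @ $17.70 = $1,823.10
Ending inventory: 195 @ $17.70 + 107 @ $18.25 + 328 @ $17.20 = $11,045.85

Ending inventory = $11,045.85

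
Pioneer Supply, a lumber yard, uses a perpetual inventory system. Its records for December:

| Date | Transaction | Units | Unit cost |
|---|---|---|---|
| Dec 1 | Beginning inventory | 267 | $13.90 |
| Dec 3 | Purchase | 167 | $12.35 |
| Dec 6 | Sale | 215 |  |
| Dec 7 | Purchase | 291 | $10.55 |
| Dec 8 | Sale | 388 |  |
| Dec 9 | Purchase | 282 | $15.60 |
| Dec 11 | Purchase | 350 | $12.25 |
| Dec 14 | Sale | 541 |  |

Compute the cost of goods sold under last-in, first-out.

Dec 6, 215 sold [LIFO — newest first]: 167 @ $12.35 + 48 @ $13.90 = $2,729.65
Dec 8, 388 sold [LIFO — newest first]: 291 @ $10.55 + 97 @ $13.90 = $4,418.35
Dec 14, 541 sold [LIFO — newest first]: 350 @ $12.25 + 191 @ $15.60 = $7,267.10
Total COGS = $2,729.65 + $4,418.35 + $7,267.10 = $14,415.10
Ending inventory: 122 @ $13.90 + 91 @ $15.60 = $3,115.40

COGS = $14,415.10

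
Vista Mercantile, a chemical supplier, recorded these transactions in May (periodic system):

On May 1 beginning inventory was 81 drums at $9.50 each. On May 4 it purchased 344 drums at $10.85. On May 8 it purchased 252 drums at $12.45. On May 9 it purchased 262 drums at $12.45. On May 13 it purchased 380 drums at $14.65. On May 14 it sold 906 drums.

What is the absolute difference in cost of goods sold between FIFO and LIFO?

FIFO COGS: 81 @ $9.50 + 344 @ $10.85 + 252 @ $12.45 + 229 @ $12.45 = $10,490.35
LIFO COGS: 380 @ $14.65 + 262 @ $12.45 + 252 @ $12.45 + 12 @ $10.85 = $12,096.50
Difference = |$10,490.35 − $12,096.50| = $1,606.15

$1,606.15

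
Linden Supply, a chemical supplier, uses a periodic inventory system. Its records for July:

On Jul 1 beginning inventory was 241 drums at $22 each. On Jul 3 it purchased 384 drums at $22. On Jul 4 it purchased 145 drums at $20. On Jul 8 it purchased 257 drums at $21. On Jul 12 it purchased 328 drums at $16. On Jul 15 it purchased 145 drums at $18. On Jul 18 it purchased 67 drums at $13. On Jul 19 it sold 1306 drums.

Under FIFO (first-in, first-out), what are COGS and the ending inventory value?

COGS = $26,511; ending inventory = $4,265

Jul 19, 1306 sold [FIFO — oldest first]: 241 @ $22 + 384 @ $22 + 145 @ $20 + 257 @ $21 + 279 @ $16 = $26,511
Ending inventory: 49 @ $16 + 145 @ $18 + 67 @ $13 = $4,265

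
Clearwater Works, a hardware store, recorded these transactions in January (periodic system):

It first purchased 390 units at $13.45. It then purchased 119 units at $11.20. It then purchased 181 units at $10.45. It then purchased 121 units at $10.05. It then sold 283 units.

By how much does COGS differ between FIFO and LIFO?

FIFO COGS: 283 @ $13.45 = $3,806.35
LIFO COGS: 121 @ $10.05 + 162 @ $10.45 = $2,908.95
Difference = |$3,806.35 − $2,908.95| = $897.40

$897.40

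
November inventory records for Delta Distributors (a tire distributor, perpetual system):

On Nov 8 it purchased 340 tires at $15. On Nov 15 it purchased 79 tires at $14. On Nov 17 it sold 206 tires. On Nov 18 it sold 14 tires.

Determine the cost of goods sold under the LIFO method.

COGS = $3,221

Nov 17, 206 sold [LIFO — newest first]: 79 @ $14 + 127 @ $15 = $3,011
Nov 18, 14 sold [LIFO — newest first]: 14 @ $15 = $210
Total COGS = $3,011 + $210 = $3,221
Ending inventory: 199 @ $15 = $2,985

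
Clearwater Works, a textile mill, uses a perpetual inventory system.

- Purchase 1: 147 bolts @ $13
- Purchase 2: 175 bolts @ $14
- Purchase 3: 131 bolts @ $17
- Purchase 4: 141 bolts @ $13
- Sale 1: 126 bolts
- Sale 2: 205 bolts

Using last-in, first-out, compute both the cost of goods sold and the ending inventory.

COGS = $4,886; ending inventory = $3,535

Sale 1 (126) [LIFO — newest first]: 126 @ $13 = $1,638
Sale 2 (205) [LIFO — newest first]: 15 @ $13 + 131 @ $17 + 59 @ $14 = $3,248
Total COGS = $1,638 + $3,248 = $4,886
Ending inventory: 147 @ $13 + 116 @ $14 = $3,535
Check: goods available $8,421 = COGS $4,886 + ending $3,535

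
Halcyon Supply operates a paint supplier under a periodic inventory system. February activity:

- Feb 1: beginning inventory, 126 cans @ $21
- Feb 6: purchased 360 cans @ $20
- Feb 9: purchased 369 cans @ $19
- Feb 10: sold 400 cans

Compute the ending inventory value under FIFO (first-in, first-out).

Ending inventory = $8,731

Feb 10, 400 sold [FIFO — oldest first]: 126 @ $21 + 274 @ $20 = $8,126
Ending inventory: 86 @ $20 + 369 @ $19 = $8,731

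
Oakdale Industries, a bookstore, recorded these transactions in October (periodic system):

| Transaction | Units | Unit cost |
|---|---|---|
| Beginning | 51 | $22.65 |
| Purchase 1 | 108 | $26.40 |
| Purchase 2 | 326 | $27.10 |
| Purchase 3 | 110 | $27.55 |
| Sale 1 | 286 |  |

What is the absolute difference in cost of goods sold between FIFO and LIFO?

$352.05

FIFO COGS: 51 @ $22.65 + 108 @ $26.40 + 127 @ $27.10 = $7,448.05
LIFO COGS: 110 @ $27.55 + 176 @ $27.10 = $7,800.10
Difference = |$7,448.05 − $7,800.10| = $352.05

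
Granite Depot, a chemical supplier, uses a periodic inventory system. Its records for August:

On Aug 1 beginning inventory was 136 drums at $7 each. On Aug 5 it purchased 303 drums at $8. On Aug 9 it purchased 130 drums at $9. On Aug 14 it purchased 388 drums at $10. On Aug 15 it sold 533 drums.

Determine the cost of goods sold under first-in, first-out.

COGS = $4,222

Aug 15, 533 sold [FIFO — oldest first]: 136 @ $7 + 303 @ $8 + 94 @ $9 = $4,222
Ending inventory: 36 @ $9 + 388 @ $10 = $4,204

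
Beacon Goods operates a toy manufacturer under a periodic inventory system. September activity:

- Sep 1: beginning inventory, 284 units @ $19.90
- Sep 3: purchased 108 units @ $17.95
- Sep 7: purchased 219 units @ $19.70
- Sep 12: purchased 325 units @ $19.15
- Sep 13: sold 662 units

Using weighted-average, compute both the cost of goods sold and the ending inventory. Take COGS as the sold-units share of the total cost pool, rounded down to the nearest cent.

Sep 13, sell 662: 662/936 × $18,128.25 → $12,821.47
Ending inventory (cost pool remaining) = $5,306.78
Check: goods available $18,128.25 = COGS $12,821.47 + ending $5,306.78

COGS = $12,821.47; ending inventory = $5,306.78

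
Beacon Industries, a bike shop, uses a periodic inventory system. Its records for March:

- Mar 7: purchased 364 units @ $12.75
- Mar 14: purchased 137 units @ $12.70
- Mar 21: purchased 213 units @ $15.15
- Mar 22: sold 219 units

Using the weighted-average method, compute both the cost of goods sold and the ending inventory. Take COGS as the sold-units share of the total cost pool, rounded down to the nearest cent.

COGS = $2,946.94; ending inventory = $6,660.91

Mar 22, sell 219: 219/714 × $9,607.85 → $2,946.94
Ending inventory (cost pool remaining) = $6,660.91
Check: goods available $9,607.85 = COGS $2,946.94 + ending $6,660.91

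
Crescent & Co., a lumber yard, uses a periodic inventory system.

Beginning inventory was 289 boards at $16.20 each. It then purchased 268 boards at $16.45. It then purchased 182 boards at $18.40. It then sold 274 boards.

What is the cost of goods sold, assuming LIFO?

COGS = $4,862.20

Sale 1 (274) [LIFO — newest first]: 182 @ $18.40 + 92 @ $16.45 = $4,862.20
Ending inventory: 289 @ $16.20 + 176 @ $16.45 = $7,577.00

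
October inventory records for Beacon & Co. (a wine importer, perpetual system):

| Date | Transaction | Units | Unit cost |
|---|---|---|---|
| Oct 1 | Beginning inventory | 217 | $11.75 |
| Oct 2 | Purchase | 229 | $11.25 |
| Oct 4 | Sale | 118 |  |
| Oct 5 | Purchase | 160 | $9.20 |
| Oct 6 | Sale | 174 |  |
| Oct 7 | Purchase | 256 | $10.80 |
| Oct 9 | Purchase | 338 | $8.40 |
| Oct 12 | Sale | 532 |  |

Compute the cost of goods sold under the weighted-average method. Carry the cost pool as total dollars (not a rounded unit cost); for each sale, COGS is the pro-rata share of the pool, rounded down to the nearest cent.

After Oct 1: 217 on hand, pool $2,549.75 (≈ $11.7500 each)
After Oct 2: 446 on hand, pool $5,126.00 (≈ $11.4933 each)
Oct 4, sell 118: 118/446 × $5,126.00 → $1,356.20
After Oct 5: 488 on hand, pool $5,241.80 (≈ $10.7414 each)
Oct 6, sell 174: 174/488 × $5,241.80 → $1,869.00
After Oct 7: 570 on hand, pool $6,137.60 (≈ $10.7677 each)
After Oct 9: 908 on hand, pool $8,976.80 (≈ $9.8863 each)
Oct 12, sell 532: 532/908 × $8,976.80 → $5,259.53
Total COGS = $1,356.20 + $1,869.00 + $5,259.53 = $8,484.73
Ending inventory (cost pool remaining) = $3,717.27

COGS = $8,484.73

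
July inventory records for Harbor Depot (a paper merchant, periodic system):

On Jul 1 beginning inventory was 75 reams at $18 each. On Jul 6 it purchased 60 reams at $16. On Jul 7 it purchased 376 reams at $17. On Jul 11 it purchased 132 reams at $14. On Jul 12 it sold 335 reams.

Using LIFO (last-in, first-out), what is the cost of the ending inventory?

Ending inventory = $5,251

Jul 12, 335 sold [LIFO — newest first]: 132 @ $14 + 203 @ $17 = $5,299
Ending inventory: 75 @ $18 + 60 @ $16 + 173 @ $17 = $5,251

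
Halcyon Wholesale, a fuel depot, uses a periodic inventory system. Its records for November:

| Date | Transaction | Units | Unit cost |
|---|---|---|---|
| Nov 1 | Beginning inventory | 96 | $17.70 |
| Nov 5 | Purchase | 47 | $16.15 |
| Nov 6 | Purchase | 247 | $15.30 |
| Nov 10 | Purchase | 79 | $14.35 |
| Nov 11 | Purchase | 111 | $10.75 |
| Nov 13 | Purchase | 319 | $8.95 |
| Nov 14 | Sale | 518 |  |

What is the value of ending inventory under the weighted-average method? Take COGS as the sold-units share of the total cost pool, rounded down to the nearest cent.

Ending inventory = $4,839.55

Nov 14, sell 518: 518/899 × $11,419.30 → $6,579.75
Ending inventory (cost pool remaining) = $4,839.55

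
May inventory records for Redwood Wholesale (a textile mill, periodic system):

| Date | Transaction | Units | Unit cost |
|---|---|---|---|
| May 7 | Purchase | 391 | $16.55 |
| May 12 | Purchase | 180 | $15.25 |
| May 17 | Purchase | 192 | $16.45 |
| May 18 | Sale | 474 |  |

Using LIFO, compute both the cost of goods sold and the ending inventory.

COGS = $7,591.50; ending inventory = $4,782.95

May 18, 474 sold [LIFO — newest first]: 192 @ $16.45 + 180 @ $15.25 + 102 @ $16.55 = $7,591.50
Ending inventory: 289 @ $16.55 = $4,782.95
Check: goods available $12,374.45 = COGS $7,591.50 + ending $4,782.95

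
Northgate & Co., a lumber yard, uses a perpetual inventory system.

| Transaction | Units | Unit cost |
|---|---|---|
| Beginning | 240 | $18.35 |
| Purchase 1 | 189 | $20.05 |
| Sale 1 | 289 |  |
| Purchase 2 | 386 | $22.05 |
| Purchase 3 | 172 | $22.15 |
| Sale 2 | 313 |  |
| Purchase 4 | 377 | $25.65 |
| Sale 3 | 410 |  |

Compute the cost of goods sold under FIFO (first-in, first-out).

Sale 1 (289) [FIFO — oldest first]: 240 @ $18.35 + 49 @ $20.05 = $5,386.45
Sale 2 (313) [FIFO — oldest first]: 140 @ $20.05 + 173 @ $22.05 = $6,621.65
Sale 3 (410) [FIFO — oldest first]: 213 @ $22.05 + 172 @ $22.15 + 25 @ $25.65 = $9,147.70
Total COGS = $5,386.45 + $6,621.65 + $9,147.70 = $21,155.80
Ending inventory: 352 @ $25.65 = $9,028.80

COGS = $21,155.80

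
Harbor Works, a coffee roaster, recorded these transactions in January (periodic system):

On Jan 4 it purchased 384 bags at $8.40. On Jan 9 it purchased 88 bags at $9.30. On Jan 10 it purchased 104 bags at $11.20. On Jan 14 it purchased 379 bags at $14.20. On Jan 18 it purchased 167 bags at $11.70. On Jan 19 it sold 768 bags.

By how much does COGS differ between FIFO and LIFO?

$1,635.70

FIFO COGS: 384 @ $8.40 + 88 @ $9.30 + 104 @ $11.20 + 192 @ $14.20 = $7,935.20
LIFO COGS: 167 @ $11.70 + 379 @ $14.20 + 104 @ $11.20 + 88 @ $9.30 + 30 @ $8.40 = $9,570.90
Difference = |$7,935.20 − $9,570.90| = $1,635.70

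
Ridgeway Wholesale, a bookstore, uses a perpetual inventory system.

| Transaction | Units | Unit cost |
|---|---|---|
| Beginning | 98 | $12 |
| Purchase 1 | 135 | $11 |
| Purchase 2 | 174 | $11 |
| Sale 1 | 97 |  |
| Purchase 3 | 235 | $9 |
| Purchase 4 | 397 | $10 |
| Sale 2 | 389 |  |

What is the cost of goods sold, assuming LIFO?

COGS = $4,957

Sale 1 (97) [LIFO — newest first]: 97 @ $11 = $1,067
Sale 2 (389) [LIFO — newest first]: 389 @ $10 = $3,890
Total COGS = $1,067 + $3,890 = $4,957
Ending inventory: 98 @ $12 + 135 @ $11 + 77 @ $11 + 235 @ $9 + 8 @ $10 = $5,703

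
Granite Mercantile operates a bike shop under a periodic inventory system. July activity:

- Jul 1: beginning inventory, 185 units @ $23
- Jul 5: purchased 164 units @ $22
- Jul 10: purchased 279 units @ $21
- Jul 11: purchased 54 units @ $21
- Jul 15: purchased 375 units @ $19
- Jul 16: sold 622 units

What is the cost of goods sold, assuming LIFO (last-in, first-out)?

COGS = $12,312

Jul 16, 622 sold [LIFO — newest first]: 375 @ $19 + 54 @ $21 + 193 @ $21 = $12,312
Ending inventory: 185 @ $23 + 164 @ $22 + 86 @ $21 = $9,669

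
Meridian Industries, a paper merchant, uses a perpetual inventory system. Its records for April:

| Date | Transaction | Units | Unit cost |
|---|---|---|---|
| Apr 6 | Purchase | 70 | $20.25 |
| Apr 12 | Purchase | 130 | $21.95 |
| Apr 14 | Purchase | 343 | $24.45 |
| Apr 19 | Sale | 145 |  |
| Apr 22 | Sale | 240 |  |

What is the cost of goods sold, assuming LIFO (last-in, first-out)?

Apr 19, 145 sold [LIFO — newest first]: 145 @ $24.45 = $3,545.25
Apr 22, 240 sold [LIFO — newest first]: 198 @ $24.45 + 42 @ $21.95 = $5,763.00
Total COGS = $3,545.25 + $5,763.00 = $9,308.25
Ending inventory: 70 @ $20.25 + 88 @ $21.95 = $3,349.10

COGS = $9,308.25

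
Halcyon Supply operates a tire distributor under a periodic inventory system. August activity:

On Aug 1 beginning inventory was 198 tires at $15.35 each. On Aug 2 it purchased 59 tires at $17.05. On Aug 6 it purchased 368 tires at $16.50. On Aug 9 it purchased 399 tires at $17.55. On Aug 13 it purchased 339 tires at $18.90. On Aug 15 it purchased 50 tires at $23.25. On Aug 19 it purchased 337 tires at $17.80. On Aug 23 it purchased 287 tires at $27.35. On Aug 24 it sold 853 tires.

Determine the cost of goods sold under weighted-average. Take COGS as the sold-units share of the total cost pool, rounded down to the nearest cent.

COGS = $16,137.63

Aug 24, sell 853: 853/2037 × $38,537.35 → $16,137.63
Ending inventory (cost pool remaining) = $22,399.72
Check: goods available $38,537.35 = COGS $16,137.63 + ending $22,399.72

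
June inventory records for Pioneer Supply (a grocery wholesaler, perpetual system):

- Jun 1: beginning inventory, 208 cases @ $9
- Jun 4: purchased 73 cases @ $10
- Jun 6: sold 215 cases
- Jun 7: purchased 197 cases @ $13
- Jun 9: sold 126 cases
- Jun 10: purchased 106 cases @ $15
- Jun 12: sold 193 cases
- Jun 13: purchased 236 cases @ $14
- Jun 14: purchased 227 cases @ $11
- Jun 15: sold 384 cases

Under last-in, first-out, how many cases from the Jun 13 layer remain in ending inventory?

Jun 6, 215 sold [LIFO — newest first]: 73 @ $10 + 142 @ $9 = $2,008
Jun 9, 126 sold [LIFO — newest first]: 126 @ $13 = $1,638
Jun 12, 193 sold [LIFO — newest first]: 106 @ $15 + 71 @ $13 + 16 @ $9 = $2,657
Jun 15, 384 sold [LIFO — newest first]: 227 @ $11 + 157 @ $14 = $4,695
Total COGS = $2,008 + $1,638 + $2,657 + $4,695 = $10,998
Ending inventory: 50 @ $9 + 79 @ $14 = $1,556

79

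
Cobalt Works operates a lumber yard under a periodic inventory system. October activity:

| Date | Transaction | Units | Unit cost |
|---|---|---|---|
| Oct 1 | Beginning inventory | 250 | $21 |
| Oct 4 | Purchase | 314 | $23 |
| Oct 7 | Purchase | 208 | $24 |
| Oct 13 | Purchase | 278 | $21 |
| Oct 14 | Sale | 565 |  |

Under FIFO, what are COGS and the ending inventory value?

COGS = $12,496; ending inventory = $10,806

Oct 14, 565 sold [FIFO — oldest first]: 250 @ $21 + 314 @ $23 + 1 @ $24 = $12,496
Ending inventory: 207 @ $24 + 278 @ $21 = $10,806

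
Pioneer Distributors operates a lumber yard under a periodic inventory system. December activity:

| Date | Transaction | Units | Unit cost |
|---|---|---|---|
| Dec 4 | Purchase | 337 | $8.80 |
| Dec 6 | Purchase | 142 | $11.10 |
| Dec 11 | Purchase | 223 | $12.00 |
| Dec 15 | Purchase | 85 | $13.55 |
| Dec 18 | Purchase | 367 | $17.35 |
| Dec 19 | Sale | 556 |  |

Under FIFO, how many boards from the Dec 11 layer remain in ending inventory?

146

Dec 19, 556 sold [FIFO — oldest first]: 337 @ $8.80 + 142 @ $11.10 + 77 @ $12.00 = $5,465.80
Ending inventory: 146 @ $12.00 + 85 @ $13.55 + 367 @ $17.35 = $9,271.20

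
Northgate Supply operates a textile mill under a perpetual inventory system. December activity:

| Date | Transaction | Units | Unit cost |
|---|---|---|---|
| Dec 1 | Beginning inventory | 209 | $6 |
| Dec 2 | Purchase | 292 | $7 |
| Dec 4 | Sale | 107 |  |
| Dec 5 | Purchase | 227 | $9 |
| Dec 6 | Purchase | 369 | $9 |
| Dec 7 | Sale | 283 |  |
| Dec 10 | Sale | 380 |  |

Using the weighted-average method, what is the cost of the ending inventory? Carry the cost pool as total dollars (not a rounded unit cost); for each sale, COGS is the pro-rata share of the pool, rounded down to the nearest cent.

Ending inventory = $2,628.44

After Dec 1: 209 on hand, pool $1,254.00 (≈ $6.0000 each)
After Dec 2: 501 on hand, pool $3,298.00 (≈ $6.5828 each)
Dec 4, sell 107: 107/501 × $3,298.00 → $704.36
After Dec 5: 621 on hand, pool $4,636.64 (≈ $7.4664 each)
After Dec 6: 990 on hand, pool $7,957.64 (≈ $8.0380 each)
Dec 7, sell 283: 283/990 × $7,957.64 → $2,274.75
Dec 10, sell 380: 380/707 × $5,682.89 → $3,054.45
Total COGS = $704.36 + $2,274.75 + $3,054.45 = $6,033.56
Ending inventory (cost pool remaining) = $2,628.44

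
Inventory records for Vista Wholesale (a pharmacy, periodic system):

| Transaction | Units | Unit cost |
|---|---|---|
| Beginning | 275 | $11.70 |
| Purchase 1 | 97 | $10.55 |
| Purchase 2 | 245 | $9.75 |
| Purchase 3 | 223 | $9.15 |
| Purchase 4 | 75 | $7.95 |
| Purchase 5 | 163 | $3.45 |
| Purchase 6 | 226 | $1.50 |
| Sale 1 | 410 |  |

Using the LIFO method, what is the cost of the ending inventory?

Sale 1 (410) [LIFO — newest first]: 226 @ $1.50 + 163 @ $3.45 + 21 @ $7.95 = $1,068.30
Ending inventory: 275 @ $11.70 + 97 @ $10.55 + 245 @ $9.75 + 223 @ $9.15 + 54 @ $7.95 = $9,099.35

Ending inventory = $9,099.35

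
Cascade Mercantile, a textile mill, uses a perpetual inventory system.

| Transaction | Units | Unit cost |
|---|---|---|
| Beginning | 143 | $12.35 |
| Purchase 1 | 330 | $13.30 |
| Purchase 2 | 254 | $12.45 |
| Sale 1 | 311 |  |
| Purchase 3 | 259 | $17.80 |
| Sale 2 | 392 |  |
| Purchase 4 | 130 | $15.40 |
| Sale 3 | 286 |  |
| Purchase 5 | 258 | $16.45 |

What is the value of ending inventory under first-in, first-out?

Ending inventory = $6,199.90

Sale 1 (311) [FIFO — oldest first]: 143 @ $12.35 + 168 @ $13.30 = $4,000.45
Sale 2 (392) [FIFO — oldest first]: 162 @ $13.30 + 230 @ $12.45 = $5,018.10
Sale 3 (286) [FIFO — oldest first]: 24 @ $12.45 + 259 @ $17.80 + 3 @ $15.40 = $4,955.20
Total COGS = $4,000.45 + $5,018.10 + $4,955.20 = $13,973.75
Ending inventory: 127 @ $15.40 + 258 @ $16.45 = $6,199.90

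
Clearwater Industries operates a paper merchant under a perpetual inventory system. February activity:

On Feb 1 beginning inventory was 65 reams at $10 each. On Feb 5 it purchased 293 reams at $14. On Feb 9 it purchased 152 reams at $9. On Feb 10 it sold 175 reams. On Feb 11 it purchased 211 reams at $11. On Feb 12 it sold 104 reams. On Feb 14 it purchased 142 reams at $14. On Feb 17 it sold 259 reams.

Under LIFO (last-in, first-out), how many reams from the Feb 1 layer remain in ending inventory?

65

Feb 10, 175 sold [LIFO — newest first]: 152 @ $9 + 23 @ $14 = $1,690
Feb 12, 104 sold [LIFO — newest first]: 104 @ $11 = $1,144
Feb 17, 259 sold [LIFO — newest first]: 142 @ $14 + 107 @ $11 + 10 @ $14 = $3,305
Total COGS = $1,690 + $1,144 + $3,305 = $6,139
Ending inventory: 65 @ $10 + 260 @ $14 = $4,290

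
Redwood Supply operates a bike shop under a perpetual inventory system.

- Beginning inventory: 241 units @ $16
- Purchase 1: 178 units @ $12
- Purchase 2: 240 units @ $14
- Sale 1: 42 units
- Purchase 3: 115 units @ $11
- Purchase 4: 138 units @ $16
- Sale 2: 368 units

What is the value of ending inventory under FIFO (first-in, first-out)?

Ending inventory = $6,941

Sale 1 (42) [FIFO — oldest first]: 42 @ $16 = $672
Sale 2 (368) [FIFO — oldest first]: 199 @ $16 + 169 @ $12 = $5,212
Total COGS = $672 + $5,212 = $5,884
Ending inventory: 9 @ $12 + 240 @ $14 + 115 @ $11 + 138 @ $16 = $6,941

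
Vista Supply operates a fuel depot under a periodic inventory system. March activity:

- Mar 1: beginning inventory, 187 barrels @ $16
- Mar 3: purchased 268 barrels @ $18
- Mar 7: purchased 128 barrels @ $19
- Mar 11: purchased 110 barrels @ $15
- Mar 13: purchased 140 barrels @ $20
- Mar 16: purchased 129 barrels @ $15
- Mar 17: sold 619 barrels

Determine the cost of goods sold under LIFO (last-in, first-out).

Mar 17, 619 sold [LIFO — newest first]: 129 @ $15 + 140 @ $20 + 110 @ $15 + 128 @ $19 + 112 @ $18 = $10,833
Ending inventory: 187 @ $16 + 156 @ $18 = $5,800
Check: goods available $16,633 = COGS $10,833 + ending $5,800

COGS = $10,833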